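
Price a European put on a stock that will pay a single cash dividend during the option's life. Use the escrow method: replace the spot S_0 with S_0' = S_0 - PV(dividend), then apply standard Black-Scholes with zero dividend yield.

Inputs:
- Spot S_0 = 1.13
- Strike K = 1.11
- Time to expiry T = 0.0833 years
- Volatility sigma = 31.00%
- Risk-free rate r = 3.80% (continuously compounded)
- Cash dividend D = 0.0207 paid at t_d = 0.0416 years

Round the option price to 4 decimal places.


Answer: Price = 0.0381

Derivation:
PV(D) = D * exp(-r * t_d) = 0.0207 * 0.99842045 = 0.02066730
S_0' = S_0 - PV(D) = 1.1300 - 0.02066730 = 1.10933270
d1 = (ln(S_0'/K) + (r + sigma^2/2)*T) / (sigma*sqrt(T)) = 0.07339340
d2 = d1 - sigma*sqrt(T) = -0.01607799
exp(-rT) = 0.99683960
N(-d1) = 0.47074653; N(-d2) = 0.50641391
P = K * exp(-rT) * N(-d2) - S_0' * N(-d1) = 1.1100 * 0.99683960 * 0.50641391 - 1.10933270 * 0.47074653 = 0.0381


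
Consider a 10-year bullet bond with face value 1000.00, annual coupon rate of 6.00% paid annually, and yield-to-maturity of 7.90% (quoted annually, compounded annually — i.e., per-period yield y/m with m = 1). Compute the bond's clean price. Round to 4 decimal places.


Answer: Price = 871.9314

Derivation:
Coupon per period c = face * coupon_rate / m = 60.000000
Periods per year m = 1; per-period yield y/m = 0.079000
Number of cashflows N = 10
Cashflows (t years, CF_t, discount factor 1/(1+y/m)^(m*t), PV):
  t = 1.0000: CF_t = 60.000000, DF = 0.926784, PV = 55.607044
  t = 2.0000: CF_t = 60.000000, DF = 0.858929, PV = 51.535722
  t = 3.0000: CF_t = 60.000000, DF = 0.796041, PV = 47.762485
  t = 4.0000: CF_t = 60.000000, DF = 0.737758, PV = 44.265510
  t = 5.0000: CF_t = 60.000000, DF = 0.683743, PV = 41.024569
  t = 6.0000: CF_t = 60.000000, DF = 0.633682, PV = 38.020917
  t = 7.0000: CF_t = 60.000000, DF = 0.587286, PV = 35.237179
  t = 8.0000: CF_t = 60.000000, DF = 0.544288, PV = 32.657256
  t = 9.0000: CF_t = 60.000000, DF = 0.504437, PV = 30.266224
  t = 10.0000: CF_t = 1060.000000, DF = 0.467504, PV = 495.554493
Price P = sum_t PV_t = 871.931399


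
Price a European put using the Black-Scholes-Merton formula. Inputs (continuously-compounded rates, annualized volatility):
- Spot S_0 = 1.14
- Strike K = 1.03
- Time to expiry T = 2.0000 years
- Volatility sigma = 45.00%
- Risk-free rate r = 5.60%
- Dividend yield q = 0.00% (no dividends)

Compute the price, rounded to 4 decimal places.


Answer: Price = 0.1615

Derivation:
d1 = (ln(S/K) + (r - q + 0.5*sigma^2) * T) / (sigma * sqrt(T)) = 0.65363295
d2 = d1 - sigma * sqrt(T) = 0.01723684
exp(-rT) = 0.89404426; exp(-qT) = 1.00000000
P = K * exp(-rT) * N(-d2) - S_0 * exp(-qT) * N(-d1)
N(-d1) = 0.25667416; N(-d2) = 0.49312383
P = 1.0300 * 0.89404426 * 0.49312383 - 1.1400 * 1.00000000 * 0.25667416 = 0.1615


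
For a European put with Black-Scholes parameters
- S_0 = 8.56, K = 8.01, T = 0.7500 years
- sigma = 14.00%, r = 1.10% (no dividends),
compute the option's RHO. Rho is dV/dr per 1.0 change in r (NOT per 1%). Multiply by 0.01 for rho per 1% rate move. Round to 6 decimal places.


Answer: Rho = -1.724245

Derivation:
d1 = 0.6764023707; d2 = 0.5551588142
phi(d1) = 0.3173663111; exp(-qT) = 1.0000000000; exp(-rT) = 0.9917839379
N(-d2) = 0.2893930185
Rho = -K*T*exp(-rT)*N(-d2) = -8.0100 * 0.7500 * 0.9917839379 * 0.2893930185 = -1.724245


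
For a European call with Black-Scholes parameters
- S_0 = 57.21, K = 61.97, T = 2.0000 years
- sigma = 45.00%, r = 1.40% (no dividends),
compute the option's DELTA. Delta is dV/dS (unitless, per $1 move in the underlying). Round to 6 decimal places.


Answer: Delta = 0.593521

Derivation:
d1 = 0.2366109889; d2 = -0.3997851141
phi(d1) = 0.3879297885; exp(-qT) = 1.0000000000; exp(-rT) = 0.9723883668
N(d1) = 0.5935207028
Delta = exp(-qT) * N(d1) = 1.0000000000 * 0.5935207028 = 0.593521


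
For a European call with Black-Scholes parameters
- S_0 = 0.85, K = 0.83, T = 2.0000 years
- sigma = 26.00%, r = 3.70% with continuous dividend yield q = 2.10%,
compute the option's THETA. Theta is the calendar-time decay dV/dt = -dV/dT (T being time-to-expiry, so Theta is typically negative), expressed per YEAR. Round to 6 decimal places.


Answer: Theta = -0.031340

Derivation:
d1 = 0.3356327175; d2 = -0.0320628087
phi(d1) = 0.3770930920; exp(-qT) = 0.9588697806; exp(-rT) = 0.9286716938
Theta = -S*exp(-qT)*phi(d1)*sigma/(2*sqrt(T)) - r*K*exp(-rT)*N(d2) + q*S*exp(-qT)*N(d1)
N(d1) = 0.6314260756; N(d2) = 0.4872109813; sqrt(T) = 1.4142135624
Term 1 = -0.8500 * 0.9588697806 * 0.3770930920 * 0.2600 / (2 * 1.4142135624) = -0.0282524092
Term 2 = -0.0370 * 0.8300 * 0.9286716938 * 0.4872109813 = -0.0138950173
Term 3 = 0.0210 * 0.8500 * 0.9588697806 * 0.6314260756 = 0.0108073786
Theta = -0.0282524092 + (-0.0138950173) + (0.0108073786) = -0.031340


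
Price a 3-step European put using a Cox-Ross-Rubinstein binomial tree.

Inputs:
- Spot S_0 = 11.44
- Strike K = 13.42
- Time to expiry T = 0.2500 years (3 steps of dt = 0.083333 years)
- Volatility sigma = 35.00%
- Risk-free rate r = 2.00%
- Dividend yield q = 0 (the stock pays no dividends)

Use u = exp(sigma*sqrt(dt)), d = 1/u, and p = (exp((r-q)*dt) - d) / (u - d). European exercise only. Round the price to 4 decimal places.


Answer: Price = V(0,0) = 2.1452

Derivation:
dt = T/N = 0.083333
u = exp(sigma*sqrt(dt)) = 1.106317; d = 1/u = 0.903900
p = (exp((r-q)*dt) - d) / (u - d) = 0.483003
Discount per step: exp(-r*dt) = 0.998335
Stock lattice S(k, i) with i counting down-moves:
  k=0: S(0,0) = 11.4400
  k=1: S(1,0) = 12.6563; S(1,1) = 10.3406
  k=2: S(2,0) = 14.0018; S(2,1) = 11.4400; S(2,2) = 9.3469
  k=3: S(3,0) = 15.4905; S(3,1) = 12.6563; S(3,2) = 10.3406; S(3,3) = 8.4487
Terminal payoffs V(N, i) = max(K - S_T, 0):
  V(3,0) = 0.000000; V(3,1) = 0.763736; V(3,2) = 3.079381; V(3,3) = 4.971346
Backward induction: V(k, i) = exp(-r*dt) * [p * V(k+1, i) + (1-p) * V(k+1, i+1)].
  V(2,0) = exp(-r*dt) * [p*0.000000 + (1-p)*0.763736] = 0.394192
  V(2,1) = exp(-r*dt) * [p*0.763736 + (1-p)*3.079381] = 1.957652
  V(2,2) = exp(-r*dt) * [p*3.079381 + (1-p)*4.971346] = 4.050765
  V(1,0) = exp(-r*dt) * [p*0.394192 + (1-p)*1.957652] = 1.200493
  V(1,1) = exp(-r*dt) * [p*1.957652 + (1-p)*4.050765] = 3.034723
  V(0,0) = exp(-r*dt) * [p*1.200493 + (1-p)*3.034723] = 2.145206


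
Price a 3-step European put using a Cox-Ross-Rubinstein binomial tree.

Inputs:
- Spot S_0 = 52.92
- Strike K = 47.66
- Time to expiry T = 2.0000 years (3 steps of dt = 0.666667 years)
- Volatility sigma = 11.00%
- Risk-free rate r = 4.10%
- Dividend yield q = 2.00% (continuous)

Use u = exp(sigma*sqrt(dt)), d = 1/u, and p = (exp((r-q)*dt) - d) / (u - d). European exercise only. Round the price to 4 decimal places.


dt = T/N = 0.666667
u = exp(sigma*sqrt(dt)) = 1.093971; d = 1/u = 0.914101
p = (exp((r-q)*dt) - d) / (u - d) = 0.555942
Discount per step: exp(-r*dt) = 0.973037
Stock lattice S(k, i) with i counting down-moves:
  k=0: S(0,0) = 52.9200
  k=1: S(1,0) = 57.8930; S(1,1) = 48.3742
  k=2: S(2,0) = 63.3333; S(2,1) = 52.9200; S(2,2) = 44.2189
  k=3: S(3,0) = 69.2848; S(3,1) = 57.8930; S(3,2) = 48.3742; S(3,3) = 40.4205
Terminal payoffs V(N, i) = max(K - S_T, 0):
  V(3,0) = 0.000000; V(3,1) = 0.000000; V(3,2) = 0.000000; V(3,3) = 7.239484
Backward induction: V(k, i) = exp(-r*dt) * [p * V(k+1, i) + (1-p) * V(k+1, i+1)].
  V(2,0) = exp(-r*dt) * [p*0.000000 + (1-p)*0.000000] = 0.000000
  V(2,1) = exp(-r*dt) * [p*0.000000 + (1-p)*0.000000] = 0.000000
  V(2,2) = exp(-r*dt) * [p*0.000000 + (1-p)*7.239484] = 3.128068
  V(1,0) = exp(-r*dt) * [p*0.000000 + (1-p)*0.000000] = 0.000000
  V(1,1) = exp(-r*dt) * [p*0.000000 + (1-p)*3.128068] = 1.351589
  V(0,0) = exp(-r*dt) * [p*0.000000 + (1-p)*1.351589] = 0.584001

Answer: Price = V(0,0) = 0.5840


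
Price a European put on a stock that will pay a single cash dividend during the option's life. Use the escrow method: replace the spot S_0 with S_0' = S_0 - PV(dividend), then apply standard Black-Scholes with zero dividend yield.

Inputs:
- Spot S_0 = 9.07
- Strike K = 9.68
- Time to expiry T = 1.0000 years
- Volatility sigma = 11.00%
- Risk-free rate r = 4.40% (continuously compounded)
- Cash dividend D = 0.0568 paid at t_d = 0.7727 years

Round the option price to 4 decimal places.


Answer: Price = 0.5371

Derivation:
PV(D) = D * exp(-r * t_d) = 0.0568 * 0.96657266 = 0.05490133
S_0' = S_0 - PV(D) = 9.0700 - 0.05490133 = 9.01509867
d1 = (ln(S_0'/K) + (r + sigma^2/2)*T) / (sigma*sqrt(T)) = -0.19191908
d2 = d1 - sigma*sqrt(T) = -0.30191908
exp(-rT) = 0.95695396
N(-d1) = 0.57609721; N(-d2) = 0.61864313
P = K * exp(-rT) * N(-d2) - S_0' * N(-d1) = 9.6800 * 0.95695396 * 0.61864313 - 9.01509867 * 0.57609721 = 0.5371


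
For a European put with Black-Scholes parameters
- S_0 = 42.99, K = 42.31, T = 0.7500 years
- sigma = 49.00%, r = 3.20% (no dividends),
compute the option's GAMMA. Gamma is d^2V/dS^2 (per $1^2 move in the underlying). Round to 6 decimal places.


Answer: Gamma = 0.020866

Derivation:
d1 = 0.3063056816; d2 = -0.1180467663
phi(d1) = 0.3806594565; exp(-qT) = 1.0000000000; exp(-rT) = 0.9762857098
Gamma = exp(-qT) * phi(d1) / (S * sigma * sqrt(T)) = 1.0000000000 * 0.3806594565 / (42.9900 * 0.4900 * 0.8660254038) = 0.020866


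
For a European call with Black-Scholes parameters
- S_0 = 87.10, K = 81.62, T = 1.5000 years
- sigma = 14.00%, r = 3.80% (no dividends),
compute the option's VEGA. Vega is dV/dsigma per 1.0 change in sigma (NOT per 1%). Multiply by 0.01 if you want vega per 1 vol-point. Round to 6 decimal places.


d1 = 0.7971488423; d2 = 0.6256845603
phi(d1) = 0.2903518918; exp(-qT) = 1.0000000000; exp(-rT) = 0.9445940694
Vega = S * exp(-qT) * phi(d1) * sqrt(T) = 87.1000 * 1.0000000000 * 0.2903518918 * 1.2247448714 = 30.973369

Answer: Vega = 30.973369


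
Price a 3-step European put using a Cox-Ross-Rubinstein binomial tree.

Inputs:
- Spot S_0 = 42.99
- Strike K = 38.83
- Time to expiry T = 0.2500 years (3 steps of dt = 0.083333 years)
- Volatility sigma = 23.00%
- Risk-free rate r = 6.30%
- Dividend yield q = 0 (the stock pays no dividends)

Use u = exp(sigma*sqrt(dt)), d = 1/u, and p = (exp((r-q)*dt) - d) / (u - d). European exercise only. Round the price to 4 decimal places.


dt = T/N = 0.083333
u = exp(sigma*sqrt(dt)) = 1.068649; d = 1/u = 0.935761
p = (exp((r-q)*dt) - d) / (u - d) = 0.523018
Discount per step: exp(-r*dt) = 0.994764
Stock lattice S(k, i) with i counting down-moves:
  k=0: S(0,0) = 42.9900
  k=1: S(1,0) = 45.9412; S(1,1) = 40.2284
  k=2: S(2,0) = 49.0950; S(2,1) = 42.9900; S(2,2) = 37.6441
  k=3: S(3,0) = 52.4654; S(3,1) = 45.9412; S(3,2) = 40.2284; S(3,3) = 35.2259
Terminal payoffs V(N, i) = max(K - S_T, 0):
  V(3,0) = 0.000000; V(3,1) = 0.000000; V(3,2) = 0.000000; V(3,3) = 3.604097
Backward induction: V(k, i) = exp(-r*dt) * [p * V(k+1, i) + (1-p) * V(k+1, i+1)].
  V(2,0) = exp(-r*dt) * [p*0.000000 + (1-p)*0.000000] = 0.000000
  V(2,1) = exp(-r*dt) * [p*0.000000 + (1-p)*0.000000] = 0.000000
  V(2,2) = exp(-r*dt) * [p*0.000000 + (1-p)*3.604097] = 1.710088
  V(1,0) = exp(-r*dt) * [p*0.000000 + (1-p)*0.000000] = 0.000000
  V(1,1) = exp(-r*dt) * [p*0.000000 + (1-p)*1.710088] = 0.811410
  V(0,0) = exp(-r*dt) * [p*0.000000 + (1-p)*0.811410] = 0.385001

Answer: Price = V(0,0) = 0.3850


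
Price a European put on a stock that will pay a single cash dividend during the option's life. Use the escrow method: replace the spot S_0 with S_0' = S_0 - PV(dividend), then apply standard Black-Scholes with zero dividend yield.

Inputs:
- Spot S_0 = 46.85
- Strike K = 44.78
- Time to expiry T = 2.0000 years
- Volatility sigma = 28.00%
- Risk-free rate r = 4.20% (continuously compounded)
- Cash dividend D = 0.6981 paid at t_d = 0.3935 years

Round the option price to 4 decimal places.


Answer: Price = 4.6380

Derivation:
PV(D) = D * exp(-r * t_d) = 0.6981 * 0.98360882 = 0.68665732
S_0' = S_0 - PV(D) = 46.8500 - 0.68665732 = 46.16334268
d1 = (ln(S_0'/K) + (r + sigma^2/2)*T) / (sigma*sqrt(T)) = 0.48695521
d2 = d1 - sigma*sqrt(T) = 0.09097541
exp(-rT) = 0.91943126
N(-d1) = 0.31314504; N(-d2) = 0.46375607
P = K * exp(-rT) * N(-d2) - S_0' * N(-d1) = 44.7800 * 0.91943126 * 0.46375607 - 46.16334268 * 0.31314504 = 4.6380


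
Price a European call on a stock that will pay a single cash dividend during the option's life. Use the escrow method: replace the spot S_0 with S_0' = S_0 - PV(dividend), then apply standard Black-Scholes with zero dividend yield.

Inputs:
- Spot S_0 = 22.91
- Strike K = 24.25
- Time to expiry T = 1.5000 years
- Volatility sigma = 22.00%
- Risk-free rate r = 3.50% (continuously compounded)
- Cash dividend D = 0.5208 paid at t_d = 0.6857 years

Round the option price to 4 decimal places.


PV(D) = D * exp(-r * t_d) = 0.5208 * 0.97628620 = 0.50844985
S_0' = S_0 - PV(D) = 22.9100 - 0.50844985 = 22.40155015
d1 = (ln(S_0'/K) + (r + sigma^2/2)*T) / (sigma*sqrt(T)) = 0.03530807
d2 = d1 - sigma*sqrt(T) = -0.23413581
exp(-rT) = 0.94885432
N(d1) = 0.51408295; N(d2) = 0.40743977
C = S_0' * N(d1) - K * exp(-rT) * N(d2) = 22.40155015 * 0.51408295 - 24.2500 * 0.94885432 * 0.40743977 = 2.1412

Answer: Price = 2.1412


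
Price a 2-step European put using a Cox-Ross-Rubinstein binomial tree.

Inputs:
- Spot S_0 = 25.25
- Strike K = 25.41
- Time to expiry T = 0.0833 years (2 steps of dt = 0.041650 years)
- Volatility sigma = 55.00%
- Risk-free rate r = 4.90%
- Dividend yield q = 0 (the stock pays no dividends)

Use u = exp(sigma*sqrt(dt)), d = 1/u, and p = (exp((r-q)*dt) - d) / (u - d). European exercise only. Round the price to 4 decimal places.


dt = T/N = 0.041650
u = exp(sigma*sqrt(dt)) = 1.118788; d = 1/u = 0.893825
p = (exp((r-q)*dt) - d) / (u - d) = 0.481049
Discount per step: exp(-r*dt) = 0.997961
Stock lattice S(k, i) with i counting down-moves:
  k=0: S(0,0) = 25.2500
  k=1: S(1,0) = 28.2494; S(1,1) = 22.5691
  k=2: S(2,0) = 31.6051; S(2,1) = 25.2500; S(2,2) = 20.1728
Terminal payoffs V(N, i) = max(K - S_T, 0):
  V(2,0) = 0.000000; V(2,1) = 0.160000; V(2,2) = 5.237213
Backward induction: V(k, i) = exp(-r*dt) * [p * V(k+1, i) + (1-p) * V(k+1, i+1)].
  V(1,0) = exp(-r*dt) * [p*0.000000 + (1-p)*0.160000] = 0.082863
  V(1,1) = exp(-r*dt) * [p*0.160000 + (1-p)*5.237213] = 2.789126
  V(0,0) = exp(-r*dt) * [p*0.082863 + (1-p)*2.789126] = 1.484248

Answer: Price = V(0,0) = 1.4842


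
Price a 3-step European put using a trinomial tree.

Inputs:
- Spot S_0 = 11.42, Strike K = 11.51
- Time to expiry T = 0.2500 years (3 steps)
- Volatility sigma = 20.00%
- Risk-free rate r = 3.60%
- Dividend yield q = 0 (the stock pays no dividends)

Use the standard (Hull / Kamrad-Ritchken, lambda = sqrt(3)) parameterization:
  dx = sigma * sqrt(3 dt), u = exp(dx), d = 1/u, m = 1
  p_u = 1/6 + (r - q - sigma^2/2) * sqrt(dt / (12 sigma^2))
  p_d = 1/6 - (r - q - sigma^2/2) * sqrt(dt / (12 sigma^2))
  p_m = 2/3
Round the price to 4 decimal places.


dt = T/N = 0.083333; dx = sigma*sqrt(3*dt) = 0.100000
u = exp(dx) = 1.105171; d = 1/u = 0.904837
p_u = 0.173333, p_m = 0.666667, p_d = 0.160000
Discount per step: exp(-r*dt) = 0.997004
Stock lattice S(k, j) with j the centered position index:
  k=0: S(0,+0) = 11.4200
  k=1: S(1,-1) = 10.3332; S(1,+0) = 11.4200; S(1,+1) = 12.6211
  k=2: S(2,-2) = 9.3499; S(2,-1) = 10.3332; S(2,+0) = 11.4200; S(2,+1) = 12.6211; S(2,+2) = 13.9484
  k=3: S(3,-3) = 8.4601; S(3,-2) = 9.3499; S(3,-1) = 10.3332; S(3,+0) = 11.4200; S(3,+1) = 12.6211; S(3,+2) = 13.9484; S(3,+3) = 15.4154
Terminal payoffs V(N, j) = max(K - S_T, 0):
  V(3,-3) = 3.049856; V(3,-2) = 2.160095; V(3,-1) = 1.176757; V(3,+0) = 0.090000; V(3,+1) = 0.000000; V(3,+2) = 0.000000; V(3,+3) = 0.000000
Backward induction: V(k, j) = exp(-r*dt) * [p_u * V(k+1, j+1) + p_m * V(k+1, j) + p_d * V(k+1, j-1)]
  V(2,-2) = exp(-r*dt) * [p_u*1.176757 + p_m*2.160095 + p_d*3.049856] = 2.125625
  V(2,-1) = exp(-r*dt) * [p_u*0.090000 + p_m*1.176757 + p_d*2.160095] = 1.142288
  V(2,+0) = exp(-r*dt) * [p_u*0.000000 + p_m*0.090000 + p_d*1.176757] = 0.247537
  V(2,+1) = exp(-r*dt) * [p_u*0.000000 + p_m*0.000000 + p_d*0.090000] = 0.014357
  V(2,+2) = exp(-r*dt) * [p_u*0.000000 + p_m*0.000000 + p_d*0.000000] = 0.000000
  V(1,-1) = exp(-r*dt) * [p_u*0.247537 + p_m*1.142288 + p_d*2.125625] = 1.141103
  V(1,+0) = exp(-r*dt) * [p_u*0.014357 + p_m*0.247537 + p_d*1.142288] = 0.349230
  V(1,+1) = exp(-r*dt) * [p_u*0.000000 + p_m*0.014357 + p_d*0.247537] = 0.049030
  V(0,+0) = exp(-r*dt) * [p_u*0.049030 + p_m*0.349230 + p_d*1.141103] = 0.422625

Answer: Price = V(0,0) = 0.4226


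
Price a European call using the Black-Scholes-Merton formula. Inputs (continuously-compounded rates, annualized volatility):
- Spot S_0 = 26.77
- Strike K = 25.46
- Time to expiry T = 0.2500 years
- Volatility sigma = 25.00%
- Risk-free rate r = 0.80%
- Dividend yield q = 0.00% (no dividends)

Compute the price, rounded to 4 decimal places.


d1 = (ln(S/K) + (r - q + 0.5*sigma^2) * T) / (sigma * sqrt(T)) = 0.47988612
d2 = d1 - sigma * sqrt(T) = 0.35488612
exp(-rT) = 0.99800200; exp(-qT) = 1.00000000
C = S_0 * exp(-qT) * N(d1) - K * exp(-rT) * N(d2)
N(d1) = 0.68434581; N(d2) = 0.63866254
C = 26.7700 * 1.00000000 * 0.68434581 - 25.4600 * 0.99800200 * 0.63866254 = 2.0921

Answer: Price = 2.0921


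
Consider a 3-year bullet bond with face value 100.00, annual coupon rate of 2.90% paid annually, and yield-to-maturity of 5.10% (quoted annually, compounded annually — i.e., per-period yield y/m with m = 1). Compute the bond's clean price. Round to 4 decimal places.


Answer: Price = 94.0201

Derivation:
Coupon per period c = face * coupon_rate / m = 2.900000
Periods per year m = 1; per-period yield y/m = 0.051000
Number of cashflows N = 3
Cashflows (t years, CF_t, discount factor 1/(1+y/m)^(m*t), PV):
  t = 1.0000: CF_t = 2.900000, DF = 0.951475, PV = 2.759277
  t = 2.0000: CF_t = 2.900000, DF = 0.905304, PV = 2.625382
  t = 3.0000: CF_t = 102.900000, DF = 0.861374, PV = 88.635404
Price P = sum_t PV_t = 94.020063


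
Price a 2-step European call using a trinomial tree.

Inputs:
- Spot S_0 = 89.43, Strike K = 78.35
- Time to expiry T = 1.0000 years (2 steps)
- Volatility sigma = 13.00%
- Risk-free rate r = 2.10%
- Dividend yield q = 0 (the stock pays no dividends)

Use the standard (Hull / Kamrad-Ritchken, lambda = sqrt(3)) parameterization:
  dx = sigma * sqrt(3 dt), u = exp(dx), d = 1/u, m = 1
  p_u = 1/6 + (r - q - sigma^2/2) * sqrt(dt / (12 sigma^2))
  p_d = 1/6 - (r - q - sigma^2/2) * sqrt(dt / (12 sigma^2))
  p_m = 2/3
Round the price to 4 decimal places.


dt = T/N = 0.500000; dx = sigma*sqrt(3*dt) = 0.159217
u = exp(dx) = 1.172592; d = 1/u = 0.852811
p_u = 0.186372, p_m = 0.666667, p_d = 0.146961
Discount per step: exp(-r*dt) = 0.989555
Stock lattice S(k, j) with j the centered position index:
  k=0: S(0,+0) = 89.4300
  k=1: S(1,-1) = 76.2669; S(1,+0) = 89.4300; S(1,+1) = 104.8649
  k=2: S(2,-2) = 65.0413; S(2,-1) = 76.2669; S(2,+0) = 89.4300; S(2,+1) = 104.8649; S(2,+2) = 122.9638
Terminal payoffs V(N, j) = max(S_T - K, 0):
  V(2,-2) = 0.000000; V(2,-1) = 0.000000; V(2,+0) = 11.080000; V(2,+1) = 26.514918; V(2,+2) = 44.613783
Backward induction: V(k, j) = exp(-r*dt) * [p_u * V(k+1, j+1) + p_m * V(k+1, j) + p_d * V(k+1, j-1)]
  V(1,-1) = exp(-r*dt) * [p_u*11.080000 + p_m*0.000000 + p_d*0.000000] = 2.043438
  V(1,+0) = exp(-r*dt) * [p_u*26.514918 + p_m*11.080000 + p_d*0.000000] = 12.199548
  V(1,+1) = exp(-r*dt) * [p_u*44.613783 + p_m*26.514918 + p_d*11.080000] = 27.331231
  V(0,+0) = exp(-r*dt) * [p_u*27.331231 + p_m*12.199548 + p_d*2.043438] = 13.385835

Answer: Price = V(0,0) = 13.3858


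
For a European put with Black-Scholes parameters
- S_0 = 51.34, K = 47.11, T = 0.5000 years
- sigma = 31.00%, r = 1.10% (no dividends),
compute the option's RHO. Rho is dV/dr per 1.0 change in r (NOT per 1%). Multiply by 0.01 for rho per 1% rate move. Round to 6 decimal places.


Answer: Rho = -8.881567

Derivation:
d1 = 0.5269536863; d2 = 0.3077505841
phi(d1) = 0.3472262734; exp(-qT) = 1.0000000000; exp(-rT) = 0.9945150973
N(-d2) = 0.3791360629
Rho = -K*T*exp(-rT)*N(-d2) = -47.1100 * 0.5000 * 0.9945150973 * 0.3791360629 = -8.881567


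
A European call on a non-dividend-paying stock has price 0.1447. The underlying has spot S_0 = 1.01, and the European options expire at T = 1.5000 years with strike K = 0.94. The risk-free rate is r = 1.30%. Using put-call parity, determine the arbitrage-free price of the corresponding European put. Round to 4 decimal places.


Put-call parity: C - P = S_0 * exp(-qT) - K * exp(-rT).
S_0 * exp(-qT) = 1.0100 * 1.00000000 = 1.01000000
K * exp(-rT) = 0.9400 * 0.98068890 = 0.92184756
P = C - S*exp(-qT) + K*exp(-rT)
P = 0.1447 - 1.01000000 + 0.92184756 = 0.0565

Answer: Put price = 0.0565


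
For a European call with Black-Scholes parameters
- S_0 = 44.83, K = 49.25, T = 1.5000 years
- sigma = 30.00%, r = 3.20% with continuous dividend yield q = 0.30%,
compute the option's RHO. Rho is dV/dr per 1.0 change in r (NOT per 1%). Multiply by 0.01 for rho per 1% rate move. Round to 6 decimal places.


d1 = 0.0461815652; d2 = -0.3212418962
phi(d1) = 0.3985170877; exp(-qT) = 0.9955101098; exp(-rT) = 0.9531337871
N(d2) = 0.3740135424
Rho = K*T*exp(-rT)*N(d2) = 49.2500 * 1.5000 * 0.9531337871 * 0.3740135424 = 26.335325

Answer: Rho = 26.335325


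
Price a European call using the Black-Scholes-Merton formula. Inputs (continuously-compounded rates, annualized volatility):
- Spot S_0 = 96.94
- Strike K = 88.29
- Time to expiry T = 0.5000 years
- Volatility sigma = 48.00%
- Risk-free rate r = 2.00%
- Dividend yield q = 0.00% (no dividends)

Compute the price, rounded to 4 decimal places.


Answer: Price = 17.7523

Derivation:
d1 = (ln(S/K) + (r - q + 0.5*sigma^2) * T) / (sigma * sqrt(T)) = 0.47454343
d2 = d1 - sigma * sqrt(T) = 0.13513217
exp(-rT) = 0.99004983; exp(-qT) = 1.00000000
C = S_0 * exp(-qT) * N(d1) - K * exp(-rT) * N(d2)
N(d1) = 0.68244378; N(d2) = 0.55374631
C = 96.9400 * 1.00000000 * 0.68244378 - 88.2900 * 0.99004983 * 0.55374631 = 17.7523


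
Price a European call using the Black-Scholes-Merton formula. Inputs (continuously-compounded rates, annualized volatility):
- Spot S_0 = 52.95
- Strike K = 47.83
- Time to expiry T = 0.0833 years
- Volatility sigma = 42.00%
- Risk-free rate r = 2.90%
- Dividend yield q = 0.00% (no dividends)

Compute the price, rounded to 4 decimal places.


Answer: Price = 5.8941

Derivation:
d1 = (ln(S/K) + (r - q + 0.5*sigma^2) * T) / (sigma * sqrt(T)) = 0.91947214
d2 = d1 - sigma * sqrt(T) = 0.79825284
exp(-rT) = 0.99758722; exp(-qT) = 1.00000000
C = S_0 * exp(-qT) * N(d1) - K * exp(-rT) * N(d2)
N(d1) = 0.82107566; N(d2) = 0.78763811
C = 52.9500 * 1.00000000 * 0.82107566 - 47.8300 * 0.99758722 * 0.78763811 = 5.8941


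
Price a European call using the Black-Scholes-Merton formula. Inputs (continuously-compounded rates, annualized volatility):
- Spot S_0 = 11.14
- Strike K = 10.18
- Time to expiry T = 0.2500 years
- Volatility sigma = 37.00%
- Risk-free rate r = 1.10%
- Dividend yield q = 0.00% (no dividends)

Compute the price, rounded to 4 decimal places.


Answer: Price = 1.3751

Derivation:
d1 = (ln(S/K) + (r - q + 0.5*sigma^2) * T) / (sigma * sqrt(T)) = 0.59448499
d2 = d1 - sigma * sqrt(T) = 0.40948499
exp(-rT) = 0.99725378; exp(-qT) = 1.00000000
C = S_0 * exp(-qT) * N(d1) - K * exp(-rT) * N(d2)
N(d1) = 0.72390611; N(d2) = 0.65890811
C = 11.1400 * 1.00000000 * 0.72390611 - 10.1800 * 0.99725378 * 0.65890811 = 1.3751


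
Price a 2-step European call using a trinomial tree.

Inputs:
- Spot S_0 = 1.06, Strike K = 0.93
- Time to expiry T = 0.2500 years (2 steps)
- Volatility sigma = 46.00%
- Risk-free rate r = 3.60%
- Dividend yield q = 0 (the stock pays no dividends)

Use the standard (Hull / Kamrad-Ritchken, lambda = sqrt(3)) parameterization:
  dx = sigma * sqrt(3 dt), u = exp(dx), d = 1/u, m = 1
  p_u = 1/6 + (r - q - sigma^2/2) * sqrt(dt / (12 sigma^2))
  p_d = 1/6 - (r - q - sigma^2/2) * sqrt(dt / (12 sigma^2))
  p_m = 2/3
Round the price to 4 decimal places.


Answer: Price = V(0,0) = 0.1803

Derivation:
dt = T/N = 0.125000; dx = sigma*sqrt(3*dt) = 0.281691
u = exp(dx) = 1.325370; d = 1/u = 0.754507
p_u = 0.151180, p_m = 0.666667, p_d = 0.182153
Discount per step: exp(-r*dt) = 0.995510
Stock lattice S(k, j) with j the centered position index:
  k=0: S(0,+0) = 1.0600
  k=1: S(1,-1) = 0.7998; S(1,+0) = 1.0600; S(1,+1) = 1.4049
  k=2: S(2,-2) = 0.6034; S(2,-1) = 0.7998; S(2,+0) = 1.0600; S(2,+1) = 1.4049; S(2,+2) = 1.8620
Terminal payoffs V(N, j) = max(S_T - K, 0):
  V(2,-2) = 0.000000; V(2,-1) = 0.000000; V(2,+0) = 0.130000; V(2,+1) = 0.474892; V(2,+2) = 0.932001
Backward induction: V(k, j) = exp(-r*dt) * [p_u * V(k+1, j+1) + p_m * V(k+1, j) + p_d * V(k+1, j-1)]
  V(1,-1) = exp(-r*dt) * [p_u*0.130000 + p_m*0.000000 + p_d*0.000000] = 0.019565
  V(1,+0) = exp(-r*dt) * [p_u*0.474892 + p_m*0.130000 + p_d*0.000000] = 0.157749
  V(1,+1) = exp(-r*dt) * [p_u*0.932001 + p_m*0.474892 + p_d*0.130000] = 0.479014
  V(0,+0) = exp(-r*dt) * [p_u*0.479014 + p_m*0.157749 + p_d*0.019565] = 0.180334


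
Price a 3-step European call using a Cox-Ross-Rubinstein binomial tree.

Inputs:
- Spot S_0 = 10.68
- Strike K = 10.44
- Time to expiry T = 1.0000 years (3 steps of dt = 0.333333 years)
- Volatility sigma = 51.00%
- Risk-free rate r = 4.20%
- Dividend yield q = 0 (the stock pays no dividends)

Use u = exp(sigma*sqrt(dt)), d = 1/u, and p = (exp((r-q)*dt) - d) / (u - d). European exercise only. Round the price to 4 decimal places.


dt = T/N = 0.333333
u = exp(sigma*sqrt(dt)) = 1.342386; d = 1/u = 0.744942
p = (exp((r-q)*dt) - d) / (u - d) = 0.450513
Discount per step: exp(-r*dt) = 0.986098
Stock lattice S(k, i) with i counting down-moves:
  k=0: S(0,0) = 10.6800
  k=1: S(1,0) = 14.3367; S(1,1) = 7.9560
  k=2: S(2,0) = 19.2454; S(2,1) = 10.6800; S(2,2) = 5.9267
  k=3: S(3,0) = 25.8347; S(3,1) = 14.3367; S(3,2) = 7.9560; S(3,3) = 4.4151
Terminal payoffs V(N, i) = max(S_T - K, 0):
  V(3,0) = 15.394705; V(3,1) = 3.896683; V(3,2) = 0.000000; V(3,3) = 0.000000
Backward induction: V(k, i) = exp(-r*dt) * [p * V(k+1, i) + (1-p) * V(k+1, i+1)].
  V(2,0) = exp(-r*dt) * [p*15.394705 + (1-p)*3.896683] = 8.950504
  V(2,1) = exp(-r*dt) * [p*3.896683 + (1-p)*0.000000] = 1.731101
  V(2,2) = exp(-r*dt) * [p*0.000000 + (1-p)*0.000000] = 0.000000
  V(1,0) = exp(-r*dt) * [p*8.950504 + (1-p)*1.731101] = 4.914253
  V(1,1) = exp(-r*dt) * [p*1.731101 + (1-p)*0.000000] = 0.769041
  V(0,0) = exp(-r*dt) * [p*4.914253 + (1-p)*0.769041] = 2.599859

Answer: Price = V(0,0) = 2.5999


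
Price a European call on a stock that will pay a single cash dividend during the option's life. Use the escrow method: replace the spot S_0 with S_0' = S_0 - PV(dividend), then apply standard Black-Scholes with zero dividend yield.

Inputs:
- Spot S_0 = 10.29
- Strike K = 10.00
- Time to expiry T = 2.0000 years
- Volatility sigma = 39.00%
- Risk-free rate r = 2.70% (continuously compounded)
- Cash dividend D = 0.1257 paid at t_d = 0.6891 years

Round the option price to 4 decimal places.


PV(D) = D * exp(-r * t_d) = 0.1257 * 0.98156632 = 0.12338289
S_0' = S_0 - PV(D) = 10.2900 - 0.12338289 = 10.16661711
d1 = (ln(S_0'/K) + (r + sigma^2/2)*T) / (sigma*sqrt(T)) = 0.40363908
d2 = d1 - sigma*sqrt(T) = -0.14790421
exp(-rT) = 0.94743211
N(d1) = 0.65676093; N(d2) = 0.44120918
C = S_0' * N(d1) - K * exp(-rT) * N(d2) = 10.16661711 * 0.65676093 - 10.0000 * 0.94743211 * 0.44120918 = 2.4969

Answer: Price = 2.4969


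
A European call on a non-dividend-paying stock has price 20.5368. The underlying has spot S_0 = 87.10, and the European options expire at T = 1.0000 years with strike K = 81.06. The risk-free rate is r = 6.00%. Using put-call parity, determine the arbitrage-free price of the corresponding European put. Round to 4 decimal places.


Answer: Put price = 9.7762

Derivation:
Put-call parity: C - P = S_0 * exp(-qT) - K * exp(-rT).
S_0 * exp(-qT) = 87.1000 * 1.00000000 = 87.10000000
K * exp(-rT) = 81.0600 * 0.94176453 = 76.33943309
P = C - S*exp(-qT) + K*exp(-rT)
P = 20.5368 - 87.10000000 + 76.33943309 = 9.7762


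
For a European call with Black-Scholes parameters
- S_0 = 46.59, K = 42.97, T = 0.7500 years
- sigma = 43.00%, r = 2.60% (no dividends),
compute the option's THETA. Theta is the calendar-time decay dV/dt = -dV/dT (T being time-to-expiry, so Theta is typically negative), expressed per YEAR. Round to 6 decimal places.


d1 = 0.4557609149; d2 = 0.0833699912
phi(d1) = 0.3595875715; exp(-qT) = 1.0000000000; exp(-rT) = 0.9806888952
Theta = -S*exp(-qT)*phi(d1)*sigma/(2*sqrt(T)) - r*K*exp(-rT)*N(d2) + q*S*exp(-qT)*N(d1)
N(d1) = 0.6757190435; N(d2) = 0.5332213255; sqrt(T) = 0.8660254038
Term 1 = -46.5900 * 1.0000000000 * 0.3595875715 * 0.4300 / (2 * 0.8660254038) = -4.1591560129
Term 2 = -0.0260 * 42.9700 * 0.9806888952 * 0.5332213255 = -0.5842214111
Term 3 = 0 (no dividend yield, q = 0)
Theta = -4.1591560129 + (-0.5842214111) + (0.0000000000) = -4.743377

Answer: Theta = -4.743377


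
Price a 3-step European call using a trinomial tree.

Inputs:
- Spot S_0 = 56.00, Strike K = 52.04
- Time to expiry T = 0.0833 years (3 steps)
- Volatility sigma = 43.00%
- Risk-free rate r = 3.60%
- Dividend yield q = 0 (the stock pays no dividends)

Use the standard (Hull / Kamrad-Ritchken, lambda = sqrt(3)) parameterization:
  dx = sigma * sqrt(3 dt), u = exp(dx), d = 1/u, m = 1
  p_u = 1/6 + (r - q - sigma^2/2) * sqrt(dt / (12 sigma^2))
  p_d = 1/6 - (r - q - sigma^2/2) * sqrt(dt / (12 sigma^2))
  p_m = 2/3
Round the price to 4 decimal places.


Answer: Price = V(0,0) = 5.3125

Derivation:
dt = T/N = 0.027767; dx = sigma*sqrt(3*dt) = 0.124105
u = exp(dx) = 1.132135; d = 1/u = 0.883287
p_u = 0.160352, p_m = 0.666667, p_d = 0.172982
Discount per step: exp(-r*dt) = 0.999001
Stock lattice S(k, j) with j the centered position index:
  k=0: S(0,+0) = 56.0000
  k=1: S(1,-1) = 49.4641; S(1,+0) = 56.0000; S(1,+1) = 63.3996
  k=2: S(2,-2) = 43.6909; S(2,-1) = 49.4641; S(2,+0) = 56.0000; S(2,+1) = 63.3996; S(2,+2) = 71.7769
  k=3: S(3,-3) = 38.5916; S(3,-2) = 43.6909; S(3,-1) = 49.4641; S(3,+0) = 56.0000; S(3,+1) = 63.3996; S(3,+2) = 71.7769; S(3,+3) = 81.2612
Terminal payoffs V(N, j) = max(S_T - K, 0):
  V(3,-3) = 0.000000; V(3,-2) = 0.000000; V(3,-1) = 0.000000; V(3,+0) = 3.960000; V(3,+1) = 11.359576; V(3,+2) = 19.736897; V(3,+3) = 29.221157
Backward induction: V(k, j) = exp(-r*dt) * [p_u * V(k+1, j+1) + p_m * V(k+1, j) + p_d * V(k+1, j-1)]
  V(2,-2) = exp(-r*dt) * [p_u*0.000000 + p_m*0.000000 + p_d*0.000000] = 0.000000
  V(2,-1) = exp(-r*dt) * [p_u*3.960000 + p_m*0.000000 + p_d*0.000000] = 0.634359
  V(2,+0) = exp(-r*dt) * [p_u*11.359576 + p_m*3.960000 + p_d*0.000000] = 4.457070
  V(2,+1) = exp(-r*dt) * [p_u*19.736897 + p_m*11.359576 + p_d*3.960000] = 11.411491
  V(2,+2) = exp(-r*dt) * [p_u*29.221157 + p_m*19.736897 + p_d*11.359576] = 19.788802
  V(1,-1) = exp(-r*dt) * [p_u*4.457070 + p_m*0.634359 + p_d*0.000000] = 1.136468
  V(1,+0) = exp(-r*dt) * [p_u*11.411491 + p_m*4.457070 + p_d*0.634359] = 4.906059
  V(1,+1) = exp(-r*dt) * [p_u*19.788802 + p_m*11.411491 + p_d*4.457070] = 11.540280
  V(0,+0) = exp(-r*dt) * [p_u*11.540280 + p_m*4.906059 + p_d*1.136468] = 5.312485


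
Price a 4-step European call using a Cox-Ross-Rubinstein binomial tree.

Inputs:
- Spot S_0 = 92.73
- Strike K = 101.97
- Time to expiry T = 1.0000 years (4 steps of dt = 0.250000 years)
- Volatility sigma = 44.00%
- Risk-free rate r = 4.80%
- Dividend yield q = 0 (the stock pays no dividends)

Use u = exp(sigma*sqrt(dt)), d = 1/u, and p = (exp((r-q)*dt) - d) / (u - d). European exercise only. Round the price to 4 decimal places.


Answer: Price = V(0,0) = 14.6840

Derivation:
dt = T/N = 0.250000
u = exp(sigma*sqrt(dt)) = 1.246077; d = 1/u = 0.802519
p = (exp((r-q)*dt) - d) / (u - d) = 0.472438
Discount per step: exp(-r*dt) = 0.988072
Stock lattice S(k, i) with i counting down-moves:
  k=0: S(0,0) = 92.7300
  k=1: S(1,0) = 115.5487; S(1,1) = 74.4176
  k=2: S(2,0) = 143.9825; S(2,1) = 92.7300; S(2,2) = 59.7215
  k=3: S(3,0) = 179.4133; S(3,1) = 115.5487; S(3,2) = 74.4176; S(3,3) = 47.9276
  k=4: S(4,0) = 223.5627; S(4,1) = 143.9825; S(4,2) = 92.7300; S(4,3) = 59.7215; S(4,4) = 38.4628
Terminal payoffs V(N, i) = max(S_T - K, 0):
  V(4,0) = 121.592730; V(4,1) = 42.012540; V(4,2) = 0.000000; V(4,3) = 0.000000; V(4,4) = 0.000000
Backward induction: V(k, i) = exp(-r*dt) * [p * V(k+1, i) + (1-p) * V(k+1, i+1)].
  V(3,0) = exp(-r*dt) * [p*121.592730 + (1-p)*42.012540] = 78.659621
  V(3,1) = exp(-r*dt) * [p*42.012540 + (1-p)*0.000000] = 19.611552
  V(3,2) = exp(-r*dt) * [p*0.000000 + (1-p)*0.000000] = 0.000000
  V(3,3) = exp(-r*dt) * [p*0.000000 + (1-p)*0.000000] = 0.000000
  V(2,0) = exp(-r*dt) * [p*78.659621 + (1-p)*19.611552] = 46.941396
  V(2,1) = exp(-r*dt) * [p*19.611552 + (1-p)*0.000000] = 9.154718
  V(2,2) = exp(-r*dt) * [p*0.000000 + (1-p)*0.000000] = 0.000000
  V(1,0) = exp(-r*dt) * [p*46.941396 + (1-p)*9.154718] = 26.684427
  V(1,1) = exp(-r*dt) * [p*9.154718 + (1-p)*0.000000] = 4.273444
  V(0,0) = exp(-r*dt) * [p*26.684427 + (1-p)*4.273444] = 14.683968


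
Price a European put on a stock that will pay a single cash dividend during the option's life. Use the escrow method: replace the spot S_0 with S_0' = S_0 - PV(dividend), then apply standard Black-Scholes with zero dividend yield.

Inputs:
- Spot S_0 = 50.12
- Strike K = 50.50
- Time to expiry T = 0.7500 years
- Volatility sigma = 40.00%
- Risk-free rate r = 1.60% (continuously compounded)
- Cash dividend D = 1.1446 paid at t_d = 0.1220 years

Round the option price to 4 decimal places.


Answer: Price = 7.2679

Derivation:
PV(D) = D * exp(-r * t_d) = 1.1446 * 0.99804990 = 1.14236792
S_0' = S_0 - PV(D) = 50.1200 - 1.14236792 = 48.97763208
d1 = (ln(S_0'/K) + (r + sigma^2/2)*T) / (sigma*sqrt(T)) = 0.11948370
d2 = d1 - sigma*sqrt(T) = -0.22692646
exp(-rT) = 0.98807171
N(-d1) = 0.45244607; N(-d2) = 0.58975954
P = K * exp(-rT) * N(-d2) - S_0' * N(-d1) = 50.5000 * 0.98807171 * 0.58975954 - 48.97763208 * 0.45244607 = 7.2679


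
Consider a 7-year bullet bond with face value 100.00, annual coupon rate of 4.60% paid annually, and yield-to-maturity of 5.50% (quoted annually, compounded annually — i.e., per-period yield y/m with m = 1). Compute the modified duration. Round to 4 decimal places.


Coupon per period c = face * coupon_rate / m = 4.600000
Periods per year m = 1; per-period yield y/m = 0.055000
Number of cashflows N = 7
Cashflows (t years, CF_t, discount factor 1/(1+y/m)^(m*t), PV):
  t = 1.0000: CF_t = 4.600000, DF = 0.947867, PV = 4.360190
  t = 2.0000: CF_t = 4.600000, DF = 0.898452, PV = 4.132881
  t = 3.0000: CF_t = 4.600000, DF = 0.851614, PV = 3.917423
  t = 4.0000: CF_t = 4.600000, DF = 0.807217, PV = 3.713197
  t = 5.0000: CF_t = 4.600000, DF = 0.765134, PV = 3.519618
  t = 6.0000: CF_t = 4.600000, DF = 0.725246, PV = 3.336131
  t = 7.0000: CF_t = 104.600000, DF = 0.687437, PV = 71.905890
Price P = sum_t PV_t = 94.885330
First compute Macaulay numerator sum_t t * PV_t:
  t * PV_t at t = 1.0000: 4.360190
  t * PV_t at t = 2.0000: 8.265762
  t * PV_t at t = 3.0000: 11.752269
  t * PV_t at t = 4.0000: 14.852788
  t * PV_t at t = 5.0000: 17.598090
  t * PV_t at t = 6.0000: 20.016785
  t * PV_t at t = 7.0000: 503.341231
Macaulay duration D = 580.187115 / 94.885330 = 6.114613
Modified duration = D / (1 + y/m) = 6.114613 / (1 + 0.055000) = 5.795842

Answer: Modified duration = 5.7958


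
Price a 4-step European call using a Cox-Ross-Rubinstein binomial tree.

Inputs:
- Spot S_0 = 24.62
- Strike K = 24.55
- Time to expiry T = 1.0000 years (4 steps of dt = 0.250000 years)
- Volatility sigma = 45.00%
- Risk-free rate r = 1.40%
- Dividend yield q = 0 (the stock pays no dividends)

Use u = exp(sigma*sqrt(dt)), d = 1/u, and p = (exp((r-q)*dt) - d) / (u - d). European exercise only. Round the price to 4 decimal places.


dt = T/N = 0.250000
u = exp(sigma*sqrt(dt)) = 1.252323; d = 1/u = 0.798516
p = (exp((r-q)*dt) - d) / (u - d) = 0.451712
Discount per step: exp(-r*dt) = 0.996506
Stock lattice S(k, i) with i counting down-moves:
  k=0: S(0,0) = 24.6200
  k=1: S(1,0) = 30.8322; S(1,1) = 19.6595
  k=2: S(2,0) = 38.6118; S(2,1) = 24.6200; S(2,2) = 15.6984
  k=3: S(3,0) = 48.3545; S(3,1) = 30.8322; S(3,2) = 19.6595; S(3,3) = 12.5354
  k=4: S(4,0) = 60.5554; S(4,1) = 38.6118; S(4,2) = 24.6200; S(4,3) = 15.6984; S(4,4) = 10.0097
Terminal payoffs V(N, i) = max(S_T - K, 0):
  V(4,0) = 36.005429; V(4,1) = 14.061846; V(4,2) = 0.070000; V(4,3) = 0.000000; V(4,4) = 0.000000
Backward induction: V(k, i) = exp(-r*dt) * [p * V(k+1, i) + (1-p) * V(k+1, i+1)].
  V(3,0) = exp(-r*dt) * [p*36.005429 + (1-p)*14.061846] = 23.890267
  V(3,1) = exp(-r*dt) * [p*14.061846 + (1-p)*0.070000] = 6.367960
  V(3,2) = exp(-r*dt) * [p*0.070000 + (1-p)*0.000000] = 0.031509
  V(3,3) = exp(-r*dt) * [p*0.000000 + (1-p)*0.000000] = 0.000000
  V(2,0) = exp(-r*dt) * [p*23.890267 + (1-p)*6.367960] = 14.233096
  V(2,1) = exp(-r*dt) * [p*6.367960 + (1-p)*0.031509] = 2.883651
  V(2,2) = exp(-r*dt) * [p*0.031509 + (1-p)*0.000000] = 0.014183
  V(1,0) = exp(-r*dt) * [p*14.233096 + (1-p)*2.883651] = 7.982346
  V(1,1) = exp(-r*dt) * [p*2.883651 + (1-p)*0.014183] = 1.305778
  V(0,0) = exp(-r*dt) * [p*7.982346 + (1-p)*1.305778] = 4.306566

Answer: Price = V(0,0) = 4.3066


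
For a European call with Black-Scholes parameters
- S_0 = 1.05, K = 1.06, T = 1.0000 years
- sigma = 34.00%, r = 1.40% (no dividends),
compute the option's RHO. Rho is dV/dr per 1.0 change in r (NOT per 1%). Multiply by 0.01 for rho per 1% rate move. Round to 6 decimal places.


d1 = 0.1832978119; d2 = -0.1567021881
phi(d1) = 0.3922964099; exp(-qT) = 1.0000000000; exp(-rT) = 0.9860975443
N(d2) = 0.4377397813
Rho = K*T*exp(-rT)*N(d2) = 1.0600 * 1.0000 * 0.9860975443 * 0.4377397813 = 0.457553

Answer: Rho = 0.457553


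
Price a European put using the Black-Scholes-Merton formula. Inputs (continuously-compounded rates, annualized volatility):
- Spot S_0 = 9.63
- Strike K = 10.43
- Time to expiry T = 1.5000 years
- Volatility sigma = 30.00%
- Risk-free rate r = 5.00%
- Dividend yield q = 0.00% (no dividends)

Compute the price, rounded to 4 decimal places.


d1 = (ln(S/K) + (r - q + 0.5*sigma^2) * T) / (sigma * sqrt(T)) = 0.17063950
d2 = d1 - sigma * sqrt(T) = -0.19678396
exp(-rT) = 0.92774349; exp(-qT) = 1.00000000
P = K * exp(-rT) * N(-d2) - S_0 * exp(-qT) * N(-d1)
N(-d1) = 0.43225362; N(-d2) = 0.57800170
P = 10.4300 * 0.92774349 * 0.57800170 - 9.6300 * 1.00000000 * 0.43225362 = 1.4304

Answer: Price = 1.4304


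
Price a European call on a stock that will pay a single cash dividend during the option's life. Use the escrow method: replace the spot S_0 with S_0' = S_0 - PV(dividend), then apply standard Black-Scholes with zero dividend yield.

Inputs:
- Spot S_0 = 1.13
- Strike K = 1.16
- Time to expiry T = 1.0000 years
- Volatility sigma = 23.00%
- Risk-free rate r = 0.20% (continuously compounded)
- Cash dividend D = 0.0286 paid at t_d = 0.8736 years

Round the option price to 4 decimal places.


PV(D) = D * exp(-r * t_d) = 0.0286 * 0.99825433 = 0.02855007
S_0' = S_0 - PV(D) = 1.1300 - 0.02855007 = 1.10144993
d1 = (ln(S_0'/K) + (r + sigma^2/2)*T) / (sigma*sqrt(T)) = -0.10148947
d2 = d1 - sigma*sqrt(T) = -0.33148947
exp(-rT) = 0.99800200
N(d1) = 0.45958096; N(d2) = 0.37013740
C = S_0' * N(d1) - K * exp(-rT) * N(d2) = 1.10144993 * 0.45958096 - 1.1600 * 0.99800200 * 0.37013740 = 0.0777

Answer: Price = 0.0777


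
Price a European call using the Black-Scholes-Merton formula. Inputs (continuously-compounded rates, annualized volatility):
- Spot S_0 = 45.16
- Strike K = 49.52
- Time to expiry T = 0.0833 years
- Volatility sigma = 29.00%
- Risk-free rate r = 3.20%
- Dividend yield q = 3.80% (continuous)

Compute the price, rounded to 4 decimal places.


d1 = (ln(S/K) + (r - q + 0.5*sigma^2) * T) / (sigma * sqrt(T)) = -1.06526813
d2 = d1 - sigma * sqrt(T) = -1.14896717
exp(-rT) = 0.99733795; exp(-qT) = 0.99683960
C = S_0 * exp(-qT) * N(d1) - K * exp(-rT) * N(d2)
N(d1) = 0.14337731; N(d2) = 0.12528476
C = 45.1600 * 0.99683960 * 0.14337731 - 49.5200 * 0.99733795 * 0.12528476 = 0.2669

Answer: Price = 0.2669


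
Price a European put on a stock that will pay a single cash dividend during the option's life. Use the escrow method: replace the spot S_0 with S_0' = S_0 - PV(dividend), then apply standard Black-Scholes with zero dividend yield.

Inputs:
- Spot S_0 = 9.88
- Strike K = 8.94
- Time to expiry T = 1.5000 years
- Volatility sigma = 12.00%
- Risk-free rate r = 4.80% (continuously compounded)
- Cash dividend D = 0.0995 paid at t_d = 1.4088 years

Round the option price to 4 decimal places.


Answer: Price = 0.0898

Derivation:
PV(D) = D * exp(-r * t_d) = 0.0995 * 0.93461332 = 0.09299403
S_0' = S_0 - PV(D) = 9.8800 - 0.09299403 = 9.78700597
d1 = (ln(S_0'/K) + (r + sigma^2/2)*T) / (sigma*sqrt(T)) = 1.17929320
d2 = d1 - sigma*sqrt(T) = 1.03232381
exp(-rT) = 0.93053090
N(-d1) = 0.11914072; N(-d2) = 0.15096022
P = K * exp(-rT) * N(-d2) - S_0' * N(-d1) = 8.9400 * 0.93053090 * 0.15096022 - 9.78700597 * 0.11914072 = 0.0898
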